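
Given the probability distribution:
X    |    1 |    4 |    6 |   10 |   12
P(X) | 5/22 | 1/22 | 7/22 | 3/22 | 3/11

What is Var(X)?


E[X] = 153/22
E[X²] = 1437/22
Var(X) = E[X²] - (E[X])² = 1437/22 - 23409/484 = 8205/484

Var(X) = 8205/484 ≈ 16.9525


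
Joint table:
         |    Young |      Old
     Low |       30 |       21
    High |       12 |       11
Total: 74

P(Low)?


P(Low) = (30+21)/74 = 51/74

P(Low) = 51/74 ≈ 68.92%


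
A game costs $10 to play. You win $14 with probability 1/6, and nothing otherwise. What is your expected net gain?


E[gain] = (14-10)×1/6 + (-10)×5/6
= 2/3 - 25/3 = -23/3

Expected net gain = $-23/3 ≈ $-7.67


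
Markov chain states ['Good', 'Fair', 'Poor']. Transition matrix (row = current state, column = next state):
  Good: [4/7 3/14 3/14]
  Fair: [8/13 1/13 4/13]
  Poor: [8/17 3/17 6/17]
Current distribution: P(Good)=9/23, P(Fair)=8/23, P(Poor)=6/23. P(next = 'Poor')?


P(next=Poor) = Σᵢ P(now=i)×P(i→Poor)
= 9/23×3/14 + 8/23×4/13 + 6/23×6/17
= 27/322 + 32/299 + 36/391 = 20135/71162

P = 20135/71162 ≈ 0.2829


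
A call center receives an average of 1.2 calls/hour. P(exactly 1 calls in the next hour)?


Poisson(λ=1.2): P(X=1) = e^(-λ)×λ^k/k!
= e^(-1.2) × 1.2^1 / 1!
≈ 0.3011942119 × 1.2 / 1 ≈ 0.361433

P(X=1) ≈ 0.361433 ≈ 36.14%


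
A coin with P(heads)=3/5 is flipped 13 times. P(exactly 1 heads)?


Binomial: P(X=1) = C(13,1)×p^1×(1-p)^12
= 13 × 3/5 × 4096/244140625 = 159744/1220703125

P(X=1) = 159744/1220703125 ≈ 0.01%


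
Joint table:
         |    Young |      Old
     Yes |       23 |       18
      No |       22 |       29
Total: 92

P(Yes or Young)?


P(Yes∨Young) = P(Yes) + P(Young) - P(Yes∧Young)
= (41 + 45 - 23)/92 = 63/92

P = 63/92 ≈ 68.48%


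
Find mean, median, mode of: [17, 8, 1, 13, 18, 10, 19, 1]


Sorted: [1, 1, 8, 10, 13, 17, 18, 19]
Mean = 87/8
Median = 23/2
Freq: {17: 1, 8: 1, 1: 2, 13: 1, 18: 1, 10: 1, 19: 1}
Mode: [1]

Mean=87/8, Median=23/2, Mode=1


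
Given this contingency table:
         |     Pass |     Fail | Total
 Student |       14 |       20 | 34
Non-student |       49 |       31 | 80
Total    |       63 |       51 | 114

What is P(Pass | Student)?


P(Pass | Student) = 14/(14+20) = 14/34 = 7/17

P(Pass|Student) = 7/17 ≈ 41.18%


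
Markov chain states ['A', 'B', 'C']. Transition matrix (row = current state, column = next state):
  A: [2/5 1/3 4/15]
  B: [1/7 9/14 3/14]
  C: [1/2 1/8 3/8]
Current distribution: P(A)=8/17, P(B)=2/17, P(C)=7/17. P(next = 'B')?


P(next=B) = Σᵢ P(now=i)×P(i→B)
= 8/17×1/3 + 2/17×9/14 + 7/17×1/8
= 8/51 + 9/119 + 7/136 = 811/2856

P = 811/2856 ≈ 0.2840


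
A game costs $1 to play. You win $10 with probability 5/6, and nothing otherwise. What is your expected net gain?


E[gain] = (10-1)×5/6 + (-1)×1/6
= 15/2 - 1/6 = 22/3

Expected net gain = $22/3 ≈ $7.33


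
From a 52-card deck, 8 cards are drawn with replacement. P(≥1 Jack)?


P(not a Jack) = 48/52 = 12/13
P(none in 8 draws) = (12/13)^8 = 429981696/815730721
P(≥1 Jack) = 1 - 429981696/815730721 = 385749025/815730721

P = 385749025/815730721 ≈ 47.29%


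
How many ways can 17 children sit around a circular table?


Circular arrangements of 17 distinct objects: fix one position to break rotational symmetry.
(n-1)! = 16! = 20922789888000

20922789888000


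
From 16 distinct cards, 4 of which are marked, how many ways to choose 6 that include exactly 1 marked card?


Choose 1 of the 4 marked cards and 5 of the other 12 cards:
C(4,1)×C(12,5) = 4×792 = 3168

3168


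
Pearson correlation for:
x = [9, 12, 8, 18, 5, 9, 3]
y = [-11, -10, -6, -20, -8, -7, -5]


n=7, Σx=64, Σy=-67, Σxy=-745, Σx²=728, Σy²=795
r = (7×(-745) - 64×(-67))/√((7×728 - 64²)(7×795 - (-67)²))
= -927/√(1000×1076) = -927/√1076000 ≈ -927/1037.3042 ≈ -0.8937

r ≈ -0.8937


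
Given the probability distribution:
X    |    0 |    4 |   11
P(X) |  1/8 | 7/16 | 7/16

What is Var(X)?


E[X] = 105/16
E[X²] = 959/16
Var(X) = E[X²] - (E[X])² = 959/16 - 11025/256 = 4319/256

Var(X) = 4319/256 ≈ 16.8711


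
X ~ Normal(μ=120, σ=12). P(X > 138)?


z = (138-120)/12 = 1.5
P(X > 138) = 1 - P(Z ≤ 1.5) = 1 - 0.9332 = 0.0668

P(X > 138) ≈ 0.0668


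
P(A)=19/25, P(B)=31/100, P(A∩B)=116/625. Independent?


P(A)×P(B) = 589/2500
P(A∩B) = 116/625
Not equal → NOT independent

No, not independent


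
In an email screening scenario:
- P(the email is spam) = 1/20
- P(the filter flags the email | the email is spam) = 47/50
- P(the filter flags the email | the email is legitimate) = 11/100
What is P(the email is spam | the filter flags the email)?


Using Bayes' theorem:
P(A|B) = P(B|A)·P(A) / P(B)

P(the filter flags the email) = 47/50 × 1/20 + 11/100 × 19/20
= 47/1000 + 209/2000 = 303/2000

P(the email is spam|the filter flags the email) = (47/1000) / (303/2000) = 94/303

P(the email is spam|the filter flags the email) = 94/303 ≈ 31.02%


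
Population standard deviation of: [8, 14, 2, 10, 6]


Mean = 40/5 = 8
  (8-8)²=0
  (14-8)²=36
  (2-8)²=36
  (10-8)²=4
  (6-8)²=4
Σ(x-μ)² = 80
σ² = 80/5 = 16

σ = √(16) ≈ 4.0000


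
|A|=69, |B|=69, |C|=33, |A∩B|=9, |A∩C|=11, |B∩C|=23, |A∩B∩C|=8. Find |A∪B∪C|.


|A∪B∪C| = 69+69+33-9-11-23+8 = 136

|A∪B∪C| = 136


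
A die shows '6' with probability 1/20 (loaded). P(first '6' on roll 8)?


Geometric: P(X=8) = (1-p)^(k-1)×p = (19/20)^7×1/20 = 893871739/25600000000

P(X=8) = 893871739/25600000000 ≈ 3.49%


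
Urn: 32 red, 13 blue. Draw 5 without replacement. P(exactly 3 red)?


Hypergeometric: C(32,3)×C(13,2)/C(45,5)
= 4960×78/1221759 = 128960/407253

P(X=3) = 128960/407253 ≈ 31.67%


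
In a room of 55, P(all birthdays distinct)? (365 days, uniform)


P(all different) = Π(365-i)/365 for i=0..54
= (365/365)×(364/365)×...×(311/365)
= 0.013738

P ≈ 0.0137 ≈ 1.37%


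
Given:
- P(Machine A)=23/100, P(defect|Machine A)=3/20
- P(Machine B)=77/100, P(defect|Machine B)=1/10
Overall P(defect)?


P(B) = Σ P(B|Aᵢ)×P(Aᵢ)
  3/20×23/100 = 69/2000
  1/10×77/100 = 77/1000
Sum = 223/2000

P(defect) = 223/2000 ≈ 11.15%


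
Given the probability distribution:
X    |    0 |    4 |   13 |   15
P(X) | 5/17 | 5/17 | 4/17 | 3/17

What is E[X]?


E[X] = Σ x·P(X=x)
= (0)×(5/17) + (4)×(5/17) + (13)×(4/17) + (15)×(3/17)
= 117/17

E[X] = 117/17


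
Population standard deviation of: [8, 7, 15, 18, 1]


Mean = 49/5
  (8-49/5)²=81/25
  (7-49/5)²=196/25
  (15-49/5)²=676/25
  (18-49/5)²=1681/25
  (1-49/5)²=1936/25
Σ(x-μ)² = 914/5
σ² = (914/5)/5 = 914/25

σ = √(914/25) ≈ 6.0465


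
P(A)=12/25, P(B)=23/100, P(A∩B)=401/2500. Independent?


P(A)×P(B) = 69/625
P(A∩B) = 401/2500
Not equal → NOT independent

No, not independent


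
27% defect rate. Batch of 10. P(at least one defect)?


P(all good) = (73/100)^10 = 4297625829703557649/100000000000000000000
P(≥1 defect) = 95702374170296442351/100000000000000000000

P = 95702374170296442351/100000000000000000000 ≈ 95.70%


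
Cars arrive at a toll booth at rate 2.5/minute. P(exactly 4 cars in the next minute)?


Poisson(λ=2.5): P(X=4) = e^(-λ)×λ^k/k!
= e^(-2.5) × 2.5^4 / 4!
≈ 0.08208499862 × 39.0625 / 24 ≈ 0.133602

P(X=4) ≈ 0.133602 ≈ 13.36%


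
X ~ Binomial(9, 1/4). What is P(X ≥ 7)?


P(X ≥ 7) = Σ P(X=i) for i=7..9
P(X=7) = 81/65536
P(X=8) = 27/262144
P(X=9) = 1/262144
Sum = 11/8192

P(X ≥ 7) = 11/8192 ≈ 0.13%


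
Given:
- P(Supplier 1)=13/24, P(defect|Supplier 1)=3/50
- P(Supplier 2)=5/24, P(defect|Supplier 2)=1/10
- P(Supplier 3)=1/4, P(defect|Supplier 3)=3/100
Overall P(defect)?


P(B) = Σ P(B|Aᵢ)×P(Aᵢ)
  3/50×13/24 = 13/400
  1/10×5/24 = 1/48
  3/100×1/4 = 3/400
Sum = 73/1200

P(defect) = 73/1200 ≈ 6.08%


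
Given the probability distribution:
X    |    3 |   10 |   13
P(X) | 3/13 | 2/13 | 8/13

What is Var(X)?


E[X] = 133/13
E[X²] = 1579/13
Var(X) = E[X²] - (E[X])² = 1579/13 - 17689/169 = 2838/169

Var(X) = 2838/169 ≈ 16.7929


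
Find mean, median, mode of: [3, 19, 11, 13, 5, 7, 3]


Sorted: [3, 3, 5, 7, 11, 13, 19]
Mean = 61/7
Median = 7
Freq: {3: 2, 19: 1, 11: 1, 13: 1, 5: 1, 7: 1}
Mode: [3]

Mean=61/7, Median=7, Mode=3


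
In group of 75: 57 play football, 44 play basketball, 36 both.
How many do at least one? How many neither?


|A∪B| = 57+44-36 = 65
Neither = 75-65 = 10

At least one: 65; Neither: 10


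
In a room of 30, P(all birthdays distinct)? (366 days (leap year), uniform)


P(all different) = Π(366-i)/366 for i=0..29
= (366/366)×(365/366)×...×(337/366)
= 0.294697

P ≈ 0.2947 ≈ 29.47%


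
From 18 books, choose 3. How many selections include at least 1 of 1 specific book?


Complement: C(18,3) - C(17,3) = 816 - 680 = 136

136


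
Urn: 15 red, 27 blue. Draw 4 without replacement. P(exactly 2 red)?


Hypergeometric: C(15,2)×C(27,2)/C(42,4)
= 105×351/111930 = 27/82

P(X=2) = 27/82 ≈ 32.93%


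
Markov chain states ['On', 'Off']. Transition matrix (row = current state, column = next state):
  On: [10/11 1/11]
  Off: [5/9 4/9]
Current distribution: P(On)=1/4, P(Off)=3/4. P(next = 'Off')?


P(next=Off) = Σᵢ P(now=i)×P(i→Off)
= 1/4×1/11 + 3/4×4/9
= 1/44 + 1/3 = 47/132

P = 47/132 ≈ 0.3561


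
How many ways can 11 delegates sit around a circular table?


Circular arrangements of 11 distinct objects: fix one position to break rotational symmetry.
(n-1)! = 10! = 3628800

3628800


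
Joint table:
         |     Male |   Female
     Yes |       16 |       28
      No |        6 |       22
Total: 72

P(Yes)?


P(Yes) = (16+28)/72 = 44/72 = 11/18

P(Yes) = 11/18 ≈ 61.11%


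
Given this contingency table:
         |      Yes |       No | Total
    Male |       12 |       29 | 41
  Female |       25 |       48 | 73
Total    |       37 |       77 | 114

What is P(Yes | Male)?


P(Yes | Male) = 12/(12+29) = 12/41

P(Yes|Male) = 12/41 ≈ 29.27%


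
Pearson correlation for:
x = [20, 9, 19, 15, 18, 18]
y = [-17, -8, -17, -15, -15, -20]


n=6, Σx=99, Σy=-92, Σxy=-1590, Σx²=1715, Σy²=1492
r = (6×(-1590) - 99×(-92))/√((6×1715 - 99²)(6×1492 - (-92)²))
= -432/√(489×488) = -432/√238632 ≈ -432/488.4997 ≈ -0.8843

r ≈ -0.8843


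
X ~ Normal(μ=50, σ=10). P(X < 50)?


z = (50-50)/10 = 0.0
P(Z < 0.0) = 0.5000

P(X < 50) ≈ 0.5000


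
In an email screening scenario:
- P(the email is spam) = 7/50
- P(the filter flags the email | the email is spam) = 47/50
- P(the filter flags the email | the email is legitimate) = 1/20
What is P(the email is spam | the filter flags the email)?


Using Bayes' theorem:
P(A|B) = P(B|A)·P(A) / P(B)

P(the filter flags the email) = 47/50 × 7/50 + 1/20 × 43/50
= 329/2500 + 43/1000 = 873/5000

P(the email is spam|the filter flags the email) = (329/2500) / (873/5000) = 658/873

P(the email is spam|the filter flags the email) = 658/873 ≈ 75.37%


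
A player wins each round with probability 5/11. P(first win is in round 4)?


Geometric: P(X=4) = (1-p)^(k-1)×p = (6/11)^3×5/11 = 1080/14641

P(X=4) = 1080/14641 ≈ 7.38%


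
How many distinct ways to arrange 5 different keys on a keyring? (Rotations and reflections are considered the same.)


Free circular arrangements: rotations and reflections both identified.
(n-1)!/2 = 4!/2 = 24/2 = 12

12


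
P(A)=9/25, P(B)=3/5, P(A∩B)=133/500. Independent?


P(A)×P(B) = 27/125
P(A∩B) = 133/500
Not equal → NOT independent

No, not independent


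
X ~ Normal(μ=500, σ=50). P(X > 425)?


z = (425-500)/50 = -1.5
P(X > 425) = 1 - P(Z ≤ -1.5) = 1 - 0.0668 = 0.9332

P(X > 425) ≈ 0.9332


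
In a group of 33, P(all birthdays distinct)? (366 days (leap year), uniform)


P(all different) = Π(366-i)/366 for i=0..32
= (366/366)×(365/366)×...×(334/366)
= 0.225976

P ≈ 0.2260 ≈ 22.60%


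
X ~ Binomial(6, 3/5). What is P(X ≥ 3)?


P(X ≥ 3) = Σ P(X=i) for i=3..6
P(X=3) = 864/3125
P(X=4) = 972/3125
P(X=5) = 2916/15625
P(X=6) = 729/15625
Sum = 513/625

P(X ≥ 3) = 513/625 ≈ 82.08%


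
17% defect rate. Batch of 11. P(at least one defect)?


P(all good) = (83/100)^11 = 1287831418538085836267/10000000000000000000000
P(≥1 defect) = 8712168581461914163733/10000000000000000000000

P = 8712168581461914163733/10000000000000000000000 ≈ 87.12%


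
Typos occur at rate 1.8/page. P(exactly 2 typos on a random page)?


Poisson(λ=1.8): P(X=2) = e^(-λ)×λ^k/k!
= e^(-1.8) × 1.8^2 / 2!
≈ 0.1652988882 × 3.24 / 2 ≈ 0.267784

P(X=2) ≈ 0.267784 ≈ 26.78%


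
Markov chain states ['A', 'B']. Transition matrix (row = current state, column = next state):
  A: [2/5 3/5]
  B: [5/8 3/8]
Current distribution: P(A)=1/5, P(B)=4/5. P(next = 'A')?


P(next=A) = Σᵢ P(now=i)×P(i→A)
= 1/5×2/5 + 4/5×5/8
= 2/25 + 1/2 = 29/50

P = 29/50 ≈ 0.5800


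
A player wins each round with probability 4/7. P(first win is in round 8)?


Geometric: P(X=8) = (1-p)^(k-1)×p = (3/7)^7×4/7 = 8748/5764801

P(X=8) = 8748/5764801 ≈ 0.15%


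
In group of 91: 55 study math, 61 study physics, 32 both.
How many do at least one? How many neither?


|A∪B| = 55+61-32 = 84
Neither = 91-84 = 7

At least one: 84; Neither: 7


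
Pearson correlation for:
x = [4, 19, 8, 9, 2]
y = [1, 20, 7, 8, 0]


n=5, Σx=42, Σy=36, Σxy=512, Σx²=526, Σy²=514
r = (5×512 - 42×36)/√((5×526 - 42²)(5×514 - 36²))
= 1048/√(866×1274) = 1048/√1103284 ≈ 1048/1050.3733 ≈ 0.9977

r ≈ 0.9977


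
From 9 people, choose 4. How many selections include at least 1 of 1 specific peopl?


Complement: C(9,4) - C(8,4) = 126 - 70 = 56

56


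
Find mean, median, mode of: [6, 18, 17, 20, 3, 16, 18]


Sorted: [3, 6, 16, 17, 18, 18, 20]
Mean = 98/7 = 14
Median = 17
Freq: {6: 1, 18: 2, 17: 1, 20: 1, 3: 1, 16: 1}
Mode: [18]

Mean=14, Median=17, Mode=18


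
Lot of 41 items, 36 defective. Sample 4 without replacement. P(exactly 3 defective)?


Hypergeometric: C(36,3)×C(5,1)/C(41,4)
= 7140×5/101270 = 3570/10127

P(X=3) = 3570/10127 ≈ 35.25%


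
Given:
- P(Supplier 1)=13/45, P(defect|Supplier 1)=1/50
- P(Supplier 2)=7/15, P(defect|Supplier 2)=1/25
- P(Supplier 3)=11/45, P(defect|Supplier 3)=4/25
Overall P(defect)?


P(B) = Σ P(B|Aᵢ)×P(Aᵢ)
  1/50×13/45 = 13/2250
  1/25×7/15 = 7/375
  4/25×11/45 = 44/1125
Sum = 143/2250

P(defect) = 143/2250 ≈ 6.36%


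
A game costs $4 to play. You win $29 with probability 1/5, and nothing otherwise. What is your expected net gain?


E[gain] = (29-4)×1/5 + (-4)×4/5
= 5 - 16/5 = 9/5

Expected net gain = $9/5 ≈ $1.80


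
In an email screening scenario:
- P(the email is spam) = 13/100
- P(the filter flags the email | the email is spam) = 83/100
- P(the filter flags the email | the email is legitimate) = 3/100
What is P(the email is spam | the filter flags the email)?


Using Bayes' theorem:
P(A|B) = P(B|A)·P(A) / P(B)

P(the filter flags the email) = 83/100 × 13/100 + 3/100 × 87/100
= 1079/10000 + 261/10000 = 67/500

P(the email is spam|the filter flags the email) = (1079/10000) / (67/500) = 1079/1340

P(the email is spam|the filter flags the email) = 1079/1340 ≈ 80.52%


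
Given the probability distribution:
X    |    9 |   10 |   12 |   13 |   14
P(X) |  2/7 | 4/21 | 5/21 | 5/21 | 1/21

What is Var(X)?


E[X] = 233/21
E[X²] = 2647/21
Var(X) = E[X²] - (E[X])² = 2647/21 - 54289/441 = 1298/441

Var(X) = 1298/441 ≈ 2.9433


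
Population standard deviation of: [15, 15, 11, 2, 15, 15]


Mean = 73/6
  (15-73/6)²=289/36
  (15-73/6)²=289/36
  (11-73/6)²=49/36
  (2-73/6)²=3721/36
  (15-73/6)²=289/36
  (15-73/6)²=289/36
Σ(x-μ)² = 821/6
σ² = (821/6)/6 = 821/36

σ = √(821/36) ≈ 4.7755


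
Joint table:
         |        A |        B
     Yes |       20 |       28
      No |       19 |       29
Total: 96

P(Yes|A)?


P(Yes|A) = 20/(20+19) = 20/39

P = 20/39 ≈ 51.28%


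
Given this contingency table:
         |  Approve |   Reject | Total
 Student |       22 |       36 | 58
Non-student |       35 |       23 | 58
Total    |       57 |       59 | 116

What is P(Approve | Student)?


P(Approve | Student) = 22/(22+36) = 22/58 = 11/29

P(Approve|Student) = 11/29 ≈ 37.93%


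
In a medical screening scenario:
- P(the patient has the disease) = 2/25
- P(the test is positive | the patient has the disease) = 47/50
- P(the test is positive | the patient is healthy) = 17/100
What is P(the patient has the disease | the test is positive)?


Using Bayes' theorem:
P(A|B) = P(B|A)·P(A) / P(B)

P(the test is positive) = 47/50 × 2/25 + 17/100 × 23/25
= 47/625 + 391/2500 = 579/2500

P(the patient has the disease|the test is positive) = (47/625) / (579/2500) = 188/579

P(the patient has the disease|the test is positive) = 188/579 ≈ 32.47%


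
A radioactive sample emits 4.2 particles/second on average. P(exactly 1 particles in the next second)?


Poisson(λ=4.2): P(X=1) = e^(-λ)×λ^k/k!
= e^(-4.2) × 4.2^1 / 1!
≈ 0.01499557682 × 4.2 / 1 ≈ 0.062981

P(X=1) ≈ 0.062981 ≈ 6.30%


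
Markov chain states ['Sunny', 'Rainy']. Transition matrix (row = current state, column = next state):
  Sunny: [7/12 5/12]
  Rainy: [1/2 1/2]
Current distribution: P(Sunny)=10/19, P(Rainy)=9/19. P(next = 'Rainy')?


P(next=Rainy) = Σᵢ P(now=i)×P(i→Rainy)
= 10/19×5/12 + 9/19×1/2
= 25/114 + 9/38 = 26/57

P = 26/57 ≈ 0.4561


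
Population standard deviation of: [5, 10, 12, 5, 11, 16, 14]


Mean = 73/7
  (5-73/7)²=1444/49
  (10-73/7)²=9/49
  (12-73/7)²=121/49
  (5-73/7)²=1444/49
  (11-73/7)²=16/49
  (16-73/7)²=1521/49
  (14-73/7)²=625/49
Σ(x-μ)² = 740/7
σ² = (740/7)/7 = 740/49

σ = √(740/49) ≈ 3.8861


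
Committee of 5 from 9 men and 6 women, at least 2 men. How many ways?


Count by #men:
  2M,3W: C(9,2)×C(6,3)=720
  3M,2W: C(9,3)×C(6,2)=1260
  4M,1W: C(9,4)×C(6,1)=756
  5M,0W: C(9,5)×C(6,0)=126
Total = 2862

2862


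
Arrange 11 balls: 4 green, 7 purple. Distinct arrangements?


11!/(4!×7!) = 330

330


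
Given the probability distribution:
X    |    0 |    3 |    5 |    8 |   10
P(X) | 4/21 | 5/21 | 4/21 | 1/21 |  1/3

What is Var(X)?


E[X] = 113/21
E[X²] = 303/7
Var(X) = E[X²] - (E[X])² = 303/7 - 12769/441 = 6320/441

Var(X) = 6320/441 ≈ 14.3311


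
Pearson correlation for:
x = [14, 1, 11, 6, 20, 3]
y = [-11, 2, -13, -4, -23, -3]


n=6, Σx=55, Σy=-52, Σxy=-788, Σx²=763, Σy²=848
r = (6×(-788) - 55×(-52))/√((6×763 - 55²)(6×848 - (-52)²))
= -1868/√(1553×2384) = -1868/√3702352 ≈ -1868/1924.1497 ≈ -0.9708

r ≈ -0.9708


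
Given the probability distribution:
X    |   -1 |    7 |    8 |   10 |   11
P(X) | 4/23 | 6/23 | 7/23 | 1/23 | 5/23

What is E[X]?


E[X] = Σ x·P(X=x)
= (-1)×(4/23) + (7)×(6/23) + (8)×(7/23) + (10)×(1/23) + (11)×(5/23)
= 159/23

E[X] = 159/23


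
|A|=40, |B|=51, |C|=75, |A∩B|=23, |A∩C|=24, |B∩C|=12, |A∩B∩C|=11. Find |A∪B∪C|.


|A∪B∪C| = 40+51+75-23-24-12+11 = 118

|A∪B∪C| = 118


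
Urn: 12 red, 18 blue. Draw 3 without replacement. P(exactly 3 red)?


Hypergeometric: C(12,3)×C(18,0)/C(30,3)
= 220×1/4060 = 11/203

P(X=3) = 11/203 ≈ 5.42%


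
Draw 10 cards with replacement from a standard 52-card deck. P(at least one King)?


P(not a King) = 48/52 = 12/13
P(none in 10 draws) = (12/13)^10 = 61917364224/137858491849
P(≥1 King) = 1 - 61917364224/137858491849 = 75941127625/137858491849

P = 75941127625/137858491849 ≈ 55.09%


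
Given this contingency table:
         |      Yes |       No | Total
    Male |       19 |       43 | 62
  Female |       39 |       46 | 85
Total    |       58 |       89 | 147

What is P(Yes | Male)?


P(Yes | Male) = 19/(19+43) = 19/62

P(Yes|Male) = 19/62 ≈ 30.65%


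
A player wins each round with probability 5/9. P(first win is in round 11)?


Geometric: P(X=11) = (1-p)^(k-1)×p = (4/9)^10×5/9 = 5242880/31381059609

P(X=11) = 5242880/31381059609 ≈ 0.02%


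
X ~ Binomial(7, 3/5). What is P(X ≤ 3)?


P(X ≤ 3) = Σ P(X=i) for i=0..3
P(X=0) = 128/78125
P(X=1) = 1344/78125
P(X=2) = 6048/78125
P(X=3) = 3024/15625
Sum = 4528/15625

P(X ≤ 3) = 4528/15625 ≈ 28.98%


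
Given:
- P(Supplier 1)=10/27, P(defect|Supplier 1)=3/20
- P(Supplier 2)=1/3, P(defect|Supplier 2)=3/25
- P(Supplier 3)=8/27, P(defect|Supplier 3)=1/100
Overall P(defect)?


P(B) = Σ P(B|Aᵢ)×P(Aᵢ)
  3/20×10/27 = 1/18
  3/25×1/3 = 1/25
  1/100×8/27 = 2/675
Sum = 133/1350

P(defect) = 133/1350 ≈ 9.85%


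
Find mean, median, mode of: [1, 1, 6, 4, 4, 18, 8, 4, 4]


Sorted: [1, 1, 4, 4, 4, 4, 6, 8, 18]
Mean = 50/9
Median = 4
Freq: {1: 2, 6: 1, 4: 4, 18: 1, 8: 1}
Mode: [4]

Mean=50/9, Median=4, Mode=4


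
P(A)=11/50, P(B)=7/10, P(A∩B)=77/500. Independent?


P(A)×P(B) = 77/500
P(A∩B) = 77/500
Equal ✓ → Independent

Yes, independent


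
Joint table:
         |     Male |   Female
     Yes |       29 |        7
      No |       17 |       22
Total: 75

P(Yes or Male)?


P(Yes∨Male) = P(Yes) + P(Male) - P(Yes∧Male)
= (36 + 46 - 29)/75 = 53/75

P = 53/75 ≈ 70.67%


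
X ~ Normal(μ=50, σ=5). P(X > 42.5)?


z = (42.5-50)/5 = -1.5
P(X > 42.5) = 1 - P(Z ≤ -1.5) = 1 - 0.0668 = 0.9332

P(X > 42.5) ≈ 0.9332


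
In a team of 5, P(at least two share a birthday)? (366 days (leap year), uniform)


P(all different) = Π(366-i)/366 for i=0..4
= 0.972938
P(match) = 1 - 0.972938 = 0.027062

P ≈ 0.0271 ≈ 2.71%


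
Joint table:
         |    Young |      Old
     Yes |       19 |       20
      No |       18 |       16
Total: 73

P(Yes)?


P(Yes) = (19+20)/73 = 39/73

P(Yes) = 39/73 ≈ 53.42%


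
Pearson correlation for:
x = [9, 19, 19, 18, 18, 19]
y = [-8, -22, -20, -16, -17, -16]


n=6, Σx=102, Σy=-99, Σxy=-1768, Σx²=1812, Σy²=1749
r = (6×(-1768) - 102×(-99))/√((6×1812 - 102²)(6×1749 - (-99)²))
= -510/√(468×693) = -510/√324324 ≈ -510/569.4945 ≈ -0.8955

r ≈ -0.8955


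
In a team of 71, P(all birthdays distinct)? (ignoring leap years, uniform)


P(all different) = Π(365-i)/365 for i=0..70
= (365/365)×(364/365)×...×(295/365)
= 0.000679

P ≈ 0.0007 ≈ 0.07%


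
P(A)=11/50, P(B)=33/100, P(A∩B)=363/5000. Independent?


P(A)×P(B) = 363/5000
P(A∩B) = 363/5000
Equal ✓ → Independent

Yes, independent


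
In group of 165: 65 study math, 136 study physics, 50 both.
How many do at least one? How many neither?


|A∪B| = 65+136-50 = 151
Neither = 165-151 = 14

At least one: 151; Neither: 14


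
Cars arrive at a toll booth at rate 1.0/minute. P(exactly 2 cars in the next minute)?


Poisson(λ=1.0): P(X=2) = e^(-λ)×λ^k/k!
= e^(-1.0) × 1.0^2 / 2!
≈ 0.3678794412 × 1 / 2 ≈ 0.183940

P(X=2) ≈ 0.183940 ≈ 18.39%


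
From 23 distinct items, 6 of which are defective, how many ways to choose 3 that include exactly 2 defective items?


Choose 2 of the 6 defective items and 1 of the other 17 items:
C(6,2)×C(17,1) = 15×17 = 255

255


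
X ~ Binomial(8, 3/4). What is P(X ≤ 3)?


P(X ≤ 3) = Σ P(X=i) for i=0..3
P(X=0) = 1/65536
P(X=1) = 3/8192
P(X=2) = 63/16384
P(X=3) = 189/8192
Sum = 1789/65536

P(X ≤ 3) = 1789/65536 ≈ 2.73%


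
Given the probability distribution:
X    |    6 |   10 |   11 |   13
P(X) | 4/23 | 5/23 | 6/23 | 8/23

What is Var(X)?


E[X] = 244/23
E[X²] = 2722/23
Var(X) = E[X²] - (E[X])² = 2722/23 - 59536/529 = 3070/529

Var(X) = 3070/529 ≈ 5.8034


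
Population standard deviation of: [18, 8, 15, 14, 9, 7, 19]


Mean = 90/7
  (18-90/7)²=1296/49
  (8-90/7)²=1156/49
  (15-90/7)²=225/49
  (14-90/7)²=64/49
  (9-90/7)²=729/49
  (7-90/7)²=1681/49
  (19-90/7)²=1849/49
Σ(x-μ)² = 1000/7
σ² = (1000/7)/7 = 1000/49

σ = √(1000/49) ≈ 4.5175


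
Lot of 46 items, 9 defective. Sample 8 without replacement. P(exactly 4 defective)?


Hypergeometric: C(9,4)×C(37,4)/C(46,8)
= 126×66045/260932815 = 184926/5798507

P(X=4) = 184926/5798507 ≈ 3.19%


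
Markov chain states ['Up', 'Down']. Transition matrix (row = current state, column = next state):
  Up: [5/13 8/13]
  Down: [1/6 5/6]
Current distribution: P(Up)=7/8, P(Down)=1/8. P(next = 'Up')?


P(next=Up) = Σᵢ P(now=i)×P(i→Up)
= 7/8×5/13 + 1/8×1/6
= 35/104 + 1/48 = 223/624

P = 223/624 ≈ 0.3574


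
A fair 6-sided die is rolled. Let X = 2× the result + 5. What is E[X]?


E[die] = (1+6)/2 = 7/2
E[X] = 2×7/2 + 5 = 12

E[X] = 12


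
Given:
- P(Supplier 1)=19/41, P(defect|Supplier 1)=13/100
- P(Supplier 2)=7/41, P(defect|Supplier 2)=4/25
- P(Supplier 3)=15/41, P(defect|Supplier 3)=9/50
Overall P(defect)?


P(B) = Σ P(B|Aᵢ)×P(Aᵢ)
  13/100×19/41 = 247/4100
  4/25×7/41 = 28/1025
  9/50×15/41 = 27/410
Sum = 629/4100

P(defect) = 629/4100 ≈ 15.34%


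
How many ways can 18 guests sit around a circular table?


Circular arrangements of 18 distinct objects: fix one position to break rotational symmetry.
(n-1)! = 17! = 355687428096000

355687428096000


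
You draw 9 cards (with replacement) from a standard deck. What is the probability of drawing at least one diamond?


P(not a diamond) = 39/52 = 3/4
P(none in 9 draws) = (3/4)^9 = 19683/262144
P(≥1 diamond) = 1 - 19683/262144 = 242461/262144

P = 242461/262144 ≈ 92.49%


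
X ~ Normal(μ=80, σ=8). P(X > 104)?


z = (104-80)/8 = 3.0
P(X > 104) = 1 - P(Z ≤ 3.0) = 1 - 0.9987 = 0.0013

P(X > 104) ≈ 0.0013


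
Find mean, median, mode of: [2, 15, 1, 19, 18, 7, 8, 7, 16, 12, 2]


Sorted: [1, 2, 2, 7, 7, 8, 12, 15, 16, 18, 19]
Mean = 107/11
Median = 8
Freq: {2: 2, 15: 1, 1: 1, 19: 1, 18: 1, 7: 2, 8: 1, 16: 1, 12: 1}
Mode: [2, 7]

Mean=107/11, Median=8, Mode=[2, 7]


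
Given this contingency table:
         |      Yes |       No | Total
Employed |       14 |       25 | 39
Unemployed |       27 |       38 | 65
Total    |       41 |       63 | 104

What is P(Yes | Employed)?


P(Yes | Employed) = 14/(14+25) = 14/39

P(Yes|Employed) = 14/39 ≈ 35.90%


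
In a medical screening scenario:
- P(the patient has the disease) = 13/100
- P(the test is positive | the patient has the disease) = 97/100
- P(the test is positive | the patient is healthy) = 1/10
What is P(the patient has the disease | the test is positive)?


Using Bayes' theorem:
P(A|B) = P(B|A)·P(A) / P(B)

P(the test is positive) = 97/100 × 13/100 + 1/10 × 87/100
= 1261/10000 + 87/1000 = 2131/10000

P(the patient has the disease|the test is positive) = (1261/10000) / (2131/10000) = 1261/2131

P(the patient has the disease|the test is positive) = 1261/2131 ≈ 59.17%


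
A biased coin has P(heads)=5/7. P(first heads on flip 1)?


Geometric: P(X=1) = (1-p)^(k-1)×p = (2/7)^0×5/7 = 5/7

P(X=1) = 5/7 ≈ 71.43%


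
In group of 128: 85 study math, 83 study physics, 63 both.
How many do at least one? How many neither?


|A∪B| = 85+83-63 = 105
Neither = 128-105 = 23

At least one: 105; Neither: 23


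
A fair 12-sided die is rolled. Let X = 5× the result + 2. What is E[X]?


E[die] = (1+12)/2 = 13/2
E[X] = 5×13/2 + 2 = 69/2

E[X] = 69/2


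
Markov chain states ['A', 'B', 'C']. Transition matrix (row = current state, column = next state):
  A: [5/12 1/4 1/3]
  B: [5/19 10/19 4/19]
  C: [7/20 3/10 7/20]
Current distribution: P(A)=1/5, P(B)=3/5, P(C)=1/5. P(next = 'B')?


P(next=B) = Σᵢ P(now=i)×P(i→B)
= 1/5×1/4 + 3/5×10/19 + 1/5×3/10
= 1/20 + 6/19 + 3/50 = 809/1900

P = 809/1900 ≈ 0.4258


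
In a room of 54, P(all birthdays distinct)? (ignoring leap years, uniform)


P(all different) = Π(365-i)/365 for i=0..53
= (365/365)×(364/365)×...×(312/365)
= 0.016123

P ≈ 0.0161 ≈ 1.61%


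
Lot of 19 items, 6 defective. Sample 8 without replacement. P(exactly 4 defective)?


Hypergeometric: C(6,4)×C(13,4)/C(19,8)
= 15×715/75582 = 275/1938

P(X=4) = 275/1938 ≈ 14.19%


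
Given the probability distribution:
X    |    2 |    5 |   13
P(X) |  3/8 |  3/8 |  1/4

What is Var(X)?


E[X] = 47/8
E[X²] = 425/8
Var(X) = E[X²] - (E[X])² = 425/8 - 2209/64 = 1191/64

Var(X) = 1191/64 ≈ 18.6094


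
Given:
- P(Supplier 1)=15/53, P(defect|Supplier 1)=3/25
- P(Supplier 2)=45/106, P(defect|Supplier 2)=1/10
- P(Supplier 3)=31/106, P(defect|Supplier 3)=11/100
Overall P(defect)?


P(B) = Σ P(B|Aᵢ)×P(Aᵢ)
  3/25×15/53 = 9/265
  1/10×45/106 = 9/212
  11/100×31/106 = 341/10600
Sum = 1151/10600

P(defect) = 1151/10600 ≈ 10.86%


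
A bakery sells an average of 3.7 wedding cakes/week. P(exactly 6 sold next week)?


Poisson(λ=3.7): P(X=6) = e^(-λ)×λ^k/k!
= e^(-3.7) × 3.7^6 / 6!
≈ 0.02472352647 × 2565.726409 / 720 ≈ 0.088103

P(X=6) ≈ 0.088103 ≈ 8.81%


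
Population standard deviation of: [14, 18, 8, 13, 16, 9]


Mean = 78/6 = 13
  (14-13)²=1
  (18-13)²=25
  (8-13)²=25
  (13-13)²=0
  (16-13)²=9
  (9-13)²=16
Σ(x-μ)² = 76
σ² = 76/6 = 38/3

σ = √(38/3) ≈ 3.5590


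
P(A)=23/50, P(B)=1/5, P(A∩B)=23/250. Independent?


P(A)×P(B) = 23/250
P(A∩B) = 23/250
Equal ✓ → Independent

Yes, independent


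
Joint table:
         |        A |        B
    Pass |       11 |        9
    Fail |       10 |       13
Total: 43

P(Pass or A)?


P(Pass∨A) = P(Pass) + P(A) - P(Pass∧A)
= (20 + 21 - 11)/43 = 30/43

P = 30/43 ≈ 69.77%


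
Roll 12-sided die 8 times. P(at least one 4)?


P(no 4)^8 = (11/12)^8 = 214358881/429981696
P(≥1) = 1 - 214358881/429981696 = 215622815/429981696

P = 215622815/429981696 ≈ 50.15%


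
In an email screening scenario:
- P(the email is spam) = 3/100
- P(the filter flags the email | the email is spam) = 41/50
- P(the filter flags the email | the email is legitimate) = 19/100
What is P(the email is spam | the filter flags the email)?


Using Bayes' theorem:
P(A|B) = P(B|A)·P(A) / P(B)

P(the filter flags the email) = 41/50 × 3/100 + 19/100 × 97/100
= 123/5000 + 1843/10000 = 2089/10000

P(the email is spam|the filter flags the email) = (123/5000) / (2089/10000) = 246/2089

P(the email is spam|the filter flags the email) = 246/2089 ≈ 11.78%


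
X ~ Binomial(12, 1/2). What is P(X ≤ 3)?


P(X ≤ 3) = Σ P(X=i) for i=0..3
P(X=0) = 1/4096
P(X=1) = 3/1024
P(X=2) = 33/2048
P(X=3) = 55/1024
Sum = 299/4096

P(X ≤ 3) = 299/4096 ≈ 7.30%


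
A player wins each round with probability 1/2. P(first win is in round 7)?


Geometric: P(X=7) = (1-p)^(k-1)×p = (1/2)^6×1/2 = 1/128

P(X=7) = 1/128 ≈ 0.78%


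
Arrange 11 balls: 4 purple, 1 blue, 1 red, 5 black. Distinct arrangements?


11!/(4!×1!×1!×5!) = 13860

13860


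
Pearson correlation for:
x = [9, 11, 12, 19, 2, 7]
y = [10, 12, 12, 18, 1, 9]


n=6, Σx=60, Σy=62, Σxy=773, Σx²=760, Σy²=794
r = (6×773 - 60×62)/√((6×760 - 60²)(6×794 - 62²))
= 918/√(960×920) = 918/√883200 ≈ 918/939.7872 ≈ 0.9768

r ≈ 0.9768


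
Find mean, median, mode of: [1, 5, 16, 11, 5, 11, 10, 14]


Sorted: [1, 5, 5, 10, 11, 11, 14, 16]
Mean = 73/8
Median = 21/2
Freq: {1: 1, 5: 2, 16: 1, 11: 2, 10: 1, 14: 1}
Mode: [5, 11]

Mean=73/8, Median=21/2, Mode=[5, 11]


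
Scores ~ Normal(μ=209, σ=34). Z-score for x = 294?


z = (x - μ)/σ = (294 - 209)/34 = 2.5

z = 2.5


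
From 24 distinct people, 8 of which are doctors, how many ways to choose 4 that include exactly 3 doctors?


Choose 3 of the 8 doctors and 1 of the other 16 people:
C(8,3)×C(16,1) = 56×16 = 896

896


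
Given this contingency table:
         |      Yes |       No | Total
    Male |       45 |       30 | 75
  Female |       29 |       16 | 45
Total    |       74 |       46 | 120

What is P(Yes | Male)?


P(Yes | Male) = 45/(45+30) = 45/75 = 3/5

P(Yes|Male) = 3/5 ≈ 60.00%


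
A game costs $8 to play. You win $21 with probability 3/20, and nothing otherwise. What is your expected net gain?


E[gain] = (21-8)×3/20 + (-8)×17/20
= 39/20 - 34/5 = -97/20

Expected net gain = $-97/20 ≈ $-4.85


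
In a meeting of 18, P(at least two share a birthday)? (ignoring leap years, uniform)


P(all different) = Π(365-i)/365 for i=0..17
= 0.653089
P(match) = 1 - 0.653089 = 0.346911

P ≈ 0.3469 ≈ 34.69%


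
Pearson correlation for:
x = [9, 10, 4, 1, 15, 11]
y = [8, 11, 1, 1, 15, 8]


n=6, Σx=50, Σy=44, Σxy=500, Σx²=544, Σy²=476
r = (6×500 - 50×44)/√((6×544 - 50²)(6×476 - 44²))
= 800/√(764×920) = 800/√702880 ≈ 800/838.3794 ≈ 0.9542

r ≈ 0.9542


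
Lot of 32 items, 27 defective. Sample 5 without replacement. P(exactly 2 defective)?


Hypergeometric: C(27,2)×C(5,3)/C(32,5)
= 351×10/201376 = 1755/100688

P(X=2) = 1755/100688 ≈ 1.74%


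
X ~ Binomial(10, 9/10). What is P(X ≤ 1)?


P(X ≤ 1) = Σ P(X=i) for i=0..1
P(X=0) = 1/10000000000
P(X=1) = 9/1000000000
Sum = 91/10000000000

P(X ≤ 1) = 91/10000000000 ≈ 0.00%


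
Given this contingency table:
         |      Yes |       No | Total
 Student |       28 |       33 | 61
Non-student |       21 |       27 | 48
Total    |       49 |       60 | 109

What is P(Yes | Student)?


P(Yes | Student) = 28/(28+33) = 28/61

P(Yes|Student) = 28/61 ≈ 45.90%


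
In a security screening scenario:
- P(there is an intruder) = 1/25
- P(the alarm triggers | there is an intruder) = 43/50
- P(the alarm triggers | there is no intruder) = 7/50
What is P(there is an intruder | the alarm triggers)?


Using Bayes' theorem:
P(A|B) = P(B|A)·P(A) / P(B)

P(the alarm triggers) = 43/50 × 1/25 + 7/50 × 24/25
= 43/1250 + 84/625 = 211/1250

P(there is an intruder|the alarm triggers) = (43/1250) / (211/1250) = 43/211

P(there is an intruder|the alarm triggers) = 43/211 ≈ 20.38%


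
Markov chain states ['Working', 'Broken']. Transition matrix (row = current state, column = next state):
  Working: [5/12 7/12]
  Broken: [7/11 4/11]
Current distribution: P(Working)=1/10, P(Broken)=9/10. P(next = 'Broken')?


P(next=Broken) = Σᵢ P(now=i)×P(i→Broken)
= 1/10×7/12 + 9/10×4/11
= 7/120 + 18/55 = 509/1320

P = 509/1320 ≈ 0.3856


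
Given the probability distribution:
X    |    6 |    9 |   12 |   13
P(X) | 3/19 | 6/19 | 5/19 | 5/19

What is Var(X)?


E[X] = 197/19
E[X²] = 2159/19
Var(X) = E[X²] - (E[X])² = 2159/19 - 38809/361 = 2212/361

Var(X) = 2212/361 ≈ 6.1274


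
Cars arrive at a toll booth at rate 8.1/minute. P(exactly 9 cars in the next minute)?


Poisson(λ=8.1): P(X=9) = e^(-λ)×λ^k/k!
= e^(-8.1) × 8.1^9 / 9!
≈ 0.0003035391381 × 150094635.297 / 362880 ≈ 0.125550

P(X=9) ≈ 0.125550 ≈ 12.56%


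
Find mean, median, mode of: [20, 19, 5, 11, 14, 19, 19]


Sorted: [5, 11, 14, 19, 19, 19, 20]
Mean = 107/7
Median = 19
Freq: {20: 1, 19: 3, 5: 1, 11: 1, 14: 1}
Mode: [19]

Mean=107/7, Median=19, Mode=19


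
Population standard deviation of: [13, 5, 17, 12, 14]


Mean = 61/5
  (13-61/5)²=16/25
  (5-61/5)²=1296/25
  (17-61/5)²=576/25
  (12-61/5)²=1/25
  (14-61/5)²=81/25
Σ(x-μ)² = 394/5
σ² = (394/5)/5 = 394/25

σ = √(394/25) ≈ 3.9699


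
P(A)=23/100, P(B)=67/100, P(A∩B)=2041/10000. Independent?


P(A)×P(B) = 1541/10000
P(A∩B) = 2041/10000
Not equal → NOT independent

No, not independent


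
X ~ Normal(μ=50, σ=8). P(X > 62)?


z = (62-50)/8 = 1.5
P(X > 62) = 1 - P(Z ≤ 1.5) = 1 - 0.9332 = 0.0668

P(X > 62) ≈ 0.0668


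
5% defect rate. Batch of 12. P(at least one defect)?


P(all good) = (19/20)^12 = 2213314919066161/4096000000000000
P(≥1 defect) = 1882685080933839/4096000000000000

P = 1882685080933839/4096000000000000 ≈ 45.96%


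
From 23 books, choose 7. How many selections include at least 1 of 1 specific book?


Complement: C(23,7) - C(22,7) = 245157 - 170544 = 74613

74613


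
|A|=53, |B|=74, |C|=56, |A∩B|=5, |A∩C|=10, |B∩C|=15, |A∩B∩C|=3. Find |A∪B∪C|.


|A∪B∪C| = 53+74+56-5-10-15+3 = 156

|A∪B∪C| = 156


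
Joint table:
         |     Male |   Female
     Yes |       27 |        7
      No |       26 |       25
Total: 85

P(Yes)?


P(Yes) = (27+7)/85 = 34/85 = 2/5

P(Yes) = 2/5 ≈ 40.00%


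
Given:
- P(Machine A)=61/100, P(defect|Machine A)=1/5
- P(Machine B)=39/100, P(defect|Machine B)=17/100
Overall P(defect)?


P(B) = Σ P(B|Aᵢ)×P(Aᵢ)
  1/5×61/100 = 61/500
  17/100×39/100 = 663/10000
Sum = 1883/10000

P(defect) = 1883/10000 ≈ 18.83%


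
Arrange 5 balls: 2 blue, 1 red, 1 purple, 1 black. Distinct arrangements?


5!/(2!×1!×1!×1!) = 60

60


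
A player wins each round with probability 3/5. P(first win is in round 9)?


Geometric: P(X=9) = (1-p)^(k-1)×p = (2/5)^8×3/5 = 768/1953125

P(X=9) = 768/1953125 ≈ 0.04%


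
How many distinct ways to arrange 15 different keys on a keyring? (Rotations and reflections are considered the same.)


Free circular arrangements: rotations and reflections both identified.
(n-1)!/2 = 14!/2 = 87178291200/2 = 43589145600

43589145600


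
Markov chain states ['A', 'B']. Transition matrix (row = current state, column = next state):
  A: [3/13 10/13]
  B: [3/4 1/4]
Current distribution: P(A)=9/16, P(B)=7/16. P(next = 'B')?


P(next=B) = Σᵢ P(now=i)×P(i→B)
= 9/16×10/13 + 7/16×1/4
= 45/104 + 7/64 = 451/832

P = 451/832 ≈ 0.5421


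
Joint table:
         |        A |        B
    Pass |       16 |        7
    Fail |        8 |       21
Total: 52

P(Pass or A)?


P(Pass∨A) = P(Pass) + P(A) - P(Pass∧A)
= (23 + 24 - 16)/52 = 31/52

P = 31/52 ≈ 59.62%


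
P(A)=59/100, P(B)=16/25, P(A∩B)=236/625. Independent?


P(A)×P(B) = 236/625
P(A∩B) = 236/625
Equal ✓ → Independent

Yes, independent


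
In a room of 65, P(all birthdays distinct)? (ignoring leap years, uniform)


P(all different) = Π(365-i)/365 for i=0..64
= (365/365)×(364/365)×...×(301/365)
= 0.002317

P ≈ 0.0023 ≈ 0.23%


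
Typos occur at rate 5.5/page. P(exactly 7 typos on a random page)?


Poisson(λ=5.5): P(X=7) = e^(-λ)×λ^k/k!
= e^(-5.5) × 5.5^7 / 7!
≈ 0.004086771438 × 152243.523438 / 5040 ≈ 0.123449

P(X=7) ≈ 0.123449 ≈ 12.34%


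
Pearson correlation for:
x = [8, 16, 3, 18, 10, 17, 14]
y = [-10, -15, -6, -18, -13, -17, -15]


n=7, Σx=86, Σy=-94, Σxy=-1291, Σx²=1238, Σy²=1368
r = (7×(-1291) - 86×(-94))/√((7×1238 - 86²)(7×1368 - (-94)²))
= -953/√(1270×740) = -953/√939800 ≈ -953/969.4328 ≈ -0.9830

r ≈ -0.9830


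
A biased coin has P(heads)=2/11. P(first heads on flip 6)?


Geometric: P(X=6) = (1-p)^(k-1)×p = (9/11)^5×2/11 = 118098/1771561

P(X=6) = 118098/1771561 ≈ 6.67%


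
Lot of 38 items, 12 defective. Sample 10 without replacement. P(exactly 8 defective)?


Hypergeometric: C(12,8)×C(26,2)/C(38,10)
= 495×325/472733756 = 14625/42975796

P(X=8) = 14625/42975796 ≈ 0.03%


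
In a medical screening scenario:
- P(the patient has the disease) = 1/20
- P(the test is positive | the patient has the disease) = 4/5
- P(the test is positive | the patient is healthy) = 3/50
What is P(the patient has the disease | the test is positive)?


Using Bayes' theorem:
P(A|B) = P(B|A)·P(A) / P(B)

P(the test is positive) = 4/5 × 1/20 + 3/50 × 19/20
= 1/25 + 57/1000 = 97/1000

P(the patient has the disease|the test is positive) = (1/25) / (97/1000) = 40/97

P(the patient has the disease|the test is positive) = 40/97 ≈ 41.24%


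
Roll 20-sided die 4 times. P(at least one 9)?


P(no 9)^4 = (19/20)^4 = 130321/160000
P(≥1) = 1 - 130321/160000 = 29679/160000

P = 29679/160000 ≈ 18.55%


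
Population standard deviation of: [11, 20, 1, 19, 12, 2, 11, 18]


Mean = 94/8 = 47/4
  (11-47/4)²=9/16
  (20-47/4)²=1089/16
  (1-47/4)²=1849/16
  (19-47/4)²=841/16
  (12-47/4)²=1/16
  (2-47/4)²=1521/16
  (11-47/4)²=9/16
  (18-47/4)²=625/16
Σ(x-μ)² = 743/2
σ² = (743/2)/8 = 743/16

σ = √(743/16) ≈ 6.8145
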